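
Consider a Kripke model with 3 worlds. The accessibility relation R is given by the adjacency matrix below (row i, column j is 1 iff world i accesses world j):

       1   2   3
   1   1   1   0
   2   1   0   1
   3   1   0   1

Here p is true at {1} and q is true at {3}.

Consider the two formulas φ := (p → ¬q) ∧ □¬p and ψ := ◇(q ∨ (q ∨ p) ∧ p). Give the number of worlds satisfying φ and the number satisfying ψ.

0 and 3

For (p → ¬q) ∧ □¬p:
1: p → ¬q is T, □¬p is F. ✗
2: p → ¬q is T, □¬p is F. ✗
3: p → ¬q is T, □¬p is F. ✗
— 0 worlds.
For ◇(q ∨ (q ∨ p) ∧ p):
1: successors {1, 2}; q ∨ (q ∨ p) ∧ p there: 1:T, 2:F. ✓
2: successors {1, 3}; q ∨ (q ∨ p) ∧ p there: 1:T, 3:T. ✓
3: successors {1, 3}; q ∨ (q ∨ p) ∧ p there: 1:T, 3:T. ✓
— 3 worlds.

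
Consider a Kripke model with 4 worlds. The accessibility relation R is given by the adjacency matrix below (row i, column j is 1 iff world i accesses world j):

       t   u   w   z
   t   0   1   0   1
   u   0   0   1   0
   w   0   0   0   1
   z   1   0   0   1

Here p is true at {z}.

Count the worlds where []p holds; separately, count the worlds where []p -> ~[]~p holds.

1 and 4

For []p:
t: successors {u, z}; p there: u:F, z:T. ✗
u: successors {w}; p there: w:F. ✗
w: successors {z}; p there: z:T. ✓
z: successors {t, z}; p there: t:F, z:T. ✗
— 1 world.
For []p -> ~[]~p:
t: []p is F, ~[]~p is T. ✓
u: []p is F, ~[]~p is F. ✓
w: []p is T, ~[]~p is T. ✓
z: []p is F, ~[]~p is T. ✓
— 4 worlds.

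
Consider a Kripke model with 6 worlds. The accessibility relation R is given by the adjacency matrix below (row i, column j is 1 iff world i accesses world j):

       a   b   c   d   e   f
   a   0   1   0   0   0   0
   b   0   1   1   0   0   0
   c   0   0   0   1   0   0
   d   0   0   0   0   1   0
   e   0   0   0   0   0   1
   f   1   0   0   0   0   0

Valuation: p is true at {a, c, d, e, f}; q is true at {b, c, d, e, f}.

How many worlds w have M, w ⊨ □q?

5

a: successors {b}; q there: b:T. ✓
b: successors {b, c}; q there: b:T, c:T. ✓
c: successors {d}; q there: d:T. ✓
d: successors {e}; q there: e:T. ✓
e: successors {f}; q there: f:T. ✓
f: successors {a}; q there: a:F. ✗
Satisfying worlds: {a, b, c, d, e}.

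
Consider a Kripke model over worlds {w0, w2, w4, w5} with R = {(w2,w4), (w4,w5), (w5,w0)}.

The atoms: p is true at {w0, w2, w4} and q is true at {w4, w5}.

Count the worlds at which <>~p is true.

1

w0: no successors, so <>~p fails. ✗
w2: successors {w4}; ~p there: w4:F. ✗
w4: successors {w5}; ~p there: w5:T. ✓
w5: successors {w0}; ~p there: w0:F. ✗
Satisfying worlds: {w4}.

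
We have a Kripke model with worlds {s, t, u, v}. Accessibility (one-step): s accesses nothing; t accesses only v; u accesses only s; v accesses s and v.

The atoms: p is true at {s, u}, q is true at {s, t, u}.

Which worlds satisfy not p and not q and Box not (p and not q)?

s: not p and not q is F, Box not (p and not q) is T. ✗
t: not p and not q is F, Box not (p and not q) is T. ✗
u: not p and not q is F, Box not (p and not q) is T. ✗
v: not p and not q is T, Box not (p and not q) is T. ✓

{v}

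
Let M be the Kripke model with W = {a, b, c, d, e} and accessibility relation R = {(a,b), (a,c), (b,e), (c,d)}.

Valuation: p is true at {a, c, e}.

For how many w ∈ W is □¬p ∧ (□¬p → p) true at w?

2

a: □¬p is F, □¬p → p is T. ✗
b: □¬p is F, □¬p → p is T. ✗
c: □¬p is T, □¬p → p is T. ✓
d: □¬p is T, □¬p → p is F. ✗
e: □¬p is T, □¬p → p is T. ✓
Satisfying worlds: {c, e}.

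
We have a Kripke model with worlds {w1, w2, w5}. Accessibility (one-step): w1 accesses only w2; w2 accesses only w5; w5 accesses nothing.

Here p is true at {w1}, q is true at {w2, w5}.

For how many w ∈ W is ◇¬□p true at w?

1

w1: successors {w2}; ¬□p there: w2:T. ✓
w2: successors {w5}; ¬□p there: w5:F. ✗
w5: no successors, so ◇¬□p fails. ✗
Satisfying worlds: {w1}.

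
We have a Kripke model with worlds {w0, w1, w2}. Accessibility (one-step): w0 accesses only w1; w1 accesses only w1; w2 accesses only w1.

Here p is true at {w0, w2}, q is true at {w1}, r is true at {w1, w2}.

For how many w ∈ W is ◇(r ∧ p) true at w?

w0: successors {w1}; r ∧ p there: w1:F. ✗
w1: successors {w1}; r ∧ p there: w1:F. ✗
w2: successors {w1}; r ∧ p there: w1:F. ✗
Satisfying worlds: ∅.

0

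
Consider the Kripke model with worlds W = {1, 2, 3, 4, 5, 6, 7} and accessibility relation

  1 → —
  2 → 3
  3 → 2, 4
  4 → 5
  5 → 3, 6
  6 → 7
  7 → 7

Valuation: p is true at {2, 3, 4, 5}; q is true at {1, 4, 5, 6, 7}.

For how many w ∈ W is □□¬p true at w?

3

1: no successors, so □□¬p holds vacuously. ✓
2: successors {3}; □¬p there: 3:F. ✗
3: successors {2, 4}; □¬p there: 2:F, 4:F. ✗
4: successors {5}; □¬p there: 5:F. ✗
5: successors {3, 6}; □¬p there: 3:F, 6:T. ✗
6: successors {7}; □¬p there: 7:T. ✓
7: successors {7}; □¬p there: 7:T. ✓
Satisfying worlds: {1, 6, 7}.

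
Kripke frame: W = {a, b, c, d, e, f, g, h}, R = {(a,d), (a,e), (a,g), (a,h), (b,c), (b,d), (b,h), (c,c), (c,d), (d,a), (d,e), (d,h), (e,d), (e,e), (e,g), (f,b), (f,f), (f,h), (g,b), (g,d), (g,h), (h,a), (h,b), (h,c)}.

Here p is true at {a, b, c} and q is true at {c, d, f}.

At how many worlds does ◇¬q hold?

7

a: successors {d, e, g, h}; ¬q there: d:F, e:T, g:T, h:T. ✓
b: successors {c, d, h}; ¬q there: c:F, d:F, h:T. ✓
c: successors {c, d}; ¬q there: c:F, d:F. ✗
d: successors {a, e, h}; ¬q there: a:T, e:T, h:T. ✓
e: successors {d, e, g}; ¬q there: d:F, e:T, g:T. ✓
f: successors {b, f, h}; ¬q there: b:T, f:F, h:T. ✓
g: successors {b, d, h}; ¬q there: b:T, d:F, h:T. ✓
h: successors {a, b, c}; ¬q there: a:T, b:T, c:F. ✓
Satisfying worlds: {a, b, d, e, f, g, h}.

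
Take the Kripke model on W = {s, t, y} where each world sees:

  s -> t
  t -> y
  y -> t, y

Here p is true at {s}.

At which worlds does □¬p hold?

s: successors {t}; ¬p there: t:T. ✓
t: successors {y}; ¬p there: y:T. ✓
y: successors {t, y}; ¬p there: t:T, y:T. ✓

{s, t, y}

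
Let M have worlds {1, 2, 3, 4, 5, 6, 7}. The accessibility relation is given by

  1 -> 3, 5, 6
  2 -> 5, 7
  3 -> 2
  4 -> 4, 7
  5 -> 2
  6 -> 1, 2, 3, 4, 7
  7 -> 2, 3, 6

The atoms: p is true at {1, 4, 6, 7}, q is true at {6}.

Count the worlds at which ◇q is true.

1: successors {3, 5, 6}; q there: 3:F, 5:F, 6:T. ✓
2: successors {5, 7}; q there: 5:F, 7:F. ✗
3: successors {2}; q there: 2:F. ✗
4: successors {4, 7}; q there: 4:F, 7:F. ✗
5: successors {2}; q there: 2:F. ✗
6: successors {1, 2, 3, 4, 7}; q there: 1:F, 2:F, 3:F, 4:F, 7:F. ✗
7: successors {2, 3, 6}; q there: 2:F, 3:F, 6:T. ✓
Satisfying worlds: {1, 7}.

2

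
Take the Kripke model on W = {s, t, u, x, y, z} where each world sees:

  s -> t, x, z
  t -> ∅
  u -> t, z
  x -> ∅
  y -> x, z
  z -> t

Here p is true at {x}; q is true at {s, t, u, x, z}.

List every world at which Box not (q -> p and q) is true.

{t, u, x, z}

s: successors {t, x, z}; not (q -> p and q) there: t:T, x:F, z:T. ✗
t: no successors, so Box not (q -> p and q) holds vacuously. ✓
u: successors {t, z}; not (q -> p and q) there: t:T, z:T. ✓
x: no successors, so Box not (q -> p and q) holds vacuously. ✓
y: successors {x, z}; not (q -> p and q) there: x:F, z:T. ✗
z: successors {t}; not (q -> p and q) there: t:T. ✓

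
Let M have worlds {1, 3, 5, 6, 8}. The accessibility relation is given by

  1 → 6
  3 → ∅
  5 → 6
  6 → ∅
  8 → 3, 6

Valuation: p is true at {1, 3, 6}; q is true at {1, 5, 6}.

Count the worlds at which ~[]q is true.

1: []q is T. ✗
3: []q is T. ✗
5: []q is T. ✗
6: []q is T. ✗
8: []q is F. ✓
Satisfying worlds: {8}.

1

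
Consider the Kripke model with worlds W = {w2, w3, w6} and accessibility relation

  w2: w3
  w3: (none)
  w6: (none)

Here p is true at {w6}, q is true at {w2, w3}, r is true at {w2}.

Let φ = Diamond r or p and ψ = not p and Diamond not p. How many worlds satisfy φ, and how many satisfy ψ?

1 and 1

For Diamond r or p:
w2: Diamond r is F, p is F. ✗
w3: Diamond r is F, p is F. ✗
w6: Diamond r is F, p is T. ✓
— 1 world.
For not p and Diamond not p:
w2: not p is T, Diamond not p is T. ✓
w3: not p is T, Diamond not p is F. ✗
w6: not p is F, Diamond not p is F. ✗
— 1 world.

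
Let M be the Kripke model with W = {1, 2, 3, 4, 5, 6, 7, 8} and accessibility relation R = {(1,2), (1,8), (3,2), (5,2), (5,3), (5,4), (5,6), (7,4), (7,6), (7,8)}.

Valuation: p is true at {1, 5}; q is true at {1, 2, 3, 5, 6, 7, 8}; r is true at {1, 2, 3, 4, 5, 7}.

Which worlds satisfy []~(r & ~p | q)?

1: successors {2, 8}; ~(r & ~p | q) there: 2:F, 8:F. ✗
2: no successors, so []~(r & ~p | q) holds vacuously. ✓
3: successors {2}; ~(r & ~p | q) there: 2:F. ✗
4: no successors, so []~(r & ~p | q) holds vacuously. ✓
5: successors {2, 3, 4, 6}; ~(r & ~p | q) there: 2:F, 3:F, 4:F, 6:F. ✗
6: no successors, so []~(r & ~p | q) holds vacuously. ✓
7: successors {4, 6, 8}; ~(r & ~p | q) there: 4:F, 6:F, 8:F. ✗
8: no successors, so []~(r & ~p | q) holds vacuously. ✓

{2, 4, 6, 8}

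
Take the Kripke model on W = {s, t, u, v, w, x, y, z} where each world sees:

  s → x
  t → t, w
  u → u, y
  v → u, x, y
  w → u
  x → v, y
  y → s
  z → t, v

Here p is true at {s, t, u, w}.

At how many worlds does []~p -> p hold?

7

s: []~p is T, p is T. ✓
t: []~p is F, p is T. ✓
u: []~p is F, p is T. ✓
v: []~p is F, p is F. ✓
w: []~p is F, p is T. ✓
x: []~p is T, p is F. ✗
y: []~p is F, p is F. ✓
z: []~p is F, p is F. ✓
Satisfying worlds: {s, t, u, v, w, y, z}.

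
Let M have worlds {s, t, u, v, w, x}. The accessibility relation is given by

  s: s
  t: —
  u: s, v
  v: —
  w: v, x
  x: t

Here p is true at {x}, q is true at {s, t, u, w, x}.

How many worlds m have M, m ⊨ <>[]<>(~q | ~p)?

s: successors {s}; []<>(~q | ~p) there: s:T. ✓
t: no successors, so <>[]<>(~q | ~p) fails. ✗
u: successors {s, v}; []<>(~q | ~p) there: s:T, v:T. ✓
v: no successors, so <>[]<>(~q | ~p) fails. ✗
w: successors {v, x}; []<>(~q | ~p) there: v:T, x:F. ✓
x: successors {t}; []<>(~q | ~p) there: t:T. ✓
Satisfying worlds: {s, u, w, x}.

4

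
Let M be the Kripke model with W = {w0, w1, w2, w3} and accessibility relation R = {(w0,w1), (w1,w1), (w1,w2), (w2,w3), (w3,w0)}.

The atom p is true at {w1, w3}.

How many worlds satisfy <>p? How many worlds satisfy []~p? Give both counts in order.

3 and 1

For <>p:
w0: successors {w1}; p there: w1:T. ✓
w1: successors {w1, w2}; p there: w1:T, w2:F. ✓
w2: successors {w3}; p there: w3:T. ✓
w3: successors {w0}; p there: w0:F. ✗
— 3 worlds.
For []~p:
w0: successors {w1}; ~p there: w1:F. ✗
w1: successors {w1, w2}; ~p there: w1:F, w2:T. ✗
w2: successors {w3}; ~p there: w3:F. ✗
w3: successors {w0}; ~p there: w0:T. ✓
— 1 world.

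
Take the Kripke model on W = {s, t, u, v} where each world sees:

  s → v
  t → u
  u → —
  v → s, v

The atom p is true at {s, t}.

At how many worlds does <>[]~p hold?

s: successors {v}; []~p there: v:F. ✗
t: successors {u}; []~p there: u:T. ✓
u: no successors, so <>[]~p fails. ✗
v: successors {s, v}; []~p there: s:T, v:F. ✓
Satisfying worlds: {t, v}.

2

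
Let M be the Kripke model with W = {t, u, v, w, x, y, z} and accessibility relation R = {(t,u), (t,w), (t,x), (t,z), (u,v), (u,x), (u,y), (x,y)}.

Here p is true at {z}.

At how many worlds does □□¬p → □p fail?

3

t: □□¬p is T, □p is F. ✗
u: □□¬p is T, □p is F. ✗
v: □□¬p is T, □p is T. ✓
w: □□¬p is T, □p is T. ✓
x: □□¬p is T, □p is F. ✗
y: □□¬p is T, □p is T. ✓
z: □□¬p is T, □p is T. ✓
Satisfying worlds: {v, w, y, z}.
So □□¬p → □p fails at the other 3 worlds.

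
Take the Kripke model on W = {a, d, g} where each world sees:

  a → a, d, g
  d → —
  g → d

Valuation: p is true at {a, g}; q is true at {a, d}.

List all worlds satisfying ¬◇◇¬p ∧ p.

{g}

a: ¬◇◇¬p is F, p is T. ✗
d: ¬◇◇¬p is T, p is F. ✗
g: ¬◇◇¬p is T, p is T. ✓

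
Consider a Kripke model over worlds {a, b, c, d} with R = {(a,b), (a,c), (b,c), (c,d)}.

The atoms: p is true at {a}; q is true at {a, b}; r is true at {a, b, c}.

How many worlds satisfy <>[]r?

2

a: successors {b, c}; []r there: b:T, c:F. ✓
b: successors {c}; []r there: c:F. ✗
c: successors {d}; []r there: d:T. ✓
d: no successors, so <>[]r fails. ✗
Satisfying worlds: {a, c}.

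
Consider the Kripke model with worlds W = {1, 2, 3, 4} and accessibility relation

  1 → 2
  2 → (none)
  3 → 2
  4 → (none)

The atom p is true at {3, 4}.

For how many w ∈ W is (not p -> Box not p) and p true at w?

1: not p -> Box not p is T, p is F. ✗
2: not p -> Box not p is T, p is F. ✗
3: not p -> Box not p is T, p is T. ✓
4: not p -> Box not p is T, p is T. ✓
Satisfying worlds: {3, 4}.

2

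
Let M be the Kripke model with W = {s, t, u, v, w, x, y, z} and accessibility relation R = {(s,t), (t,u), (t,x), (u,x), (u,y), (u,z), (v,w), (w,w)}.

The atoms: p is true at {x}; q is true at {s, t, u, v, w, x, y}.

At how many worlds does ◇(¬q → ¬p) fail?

3

s: successors {t}; ¬q → ¬p there: t:T. ✓
t: successors {u, x}; ¬q → ¬p there: u:T, x:T. ✓
u: successors {x, y, z}; ¬q → ¬p there: x:T, y:T, z:T. ✓
v: successors {w}; ¬q → ¬p there: w:T. ✓
w: successors {w}; ¬q → ¬p there: w:T. ✓
x: no successors, so ◇(¬q → ¬p) fails. ✗
y: no successors, so ◇(¬q → ¬p) fails. ✗
z: no successors, so ◇(¬q → ¬p) fails. ✗
Satisfying worlds: {s, t, u, v, w}.
So ◇(¬q → ¬p) fails at the other 3 worlds.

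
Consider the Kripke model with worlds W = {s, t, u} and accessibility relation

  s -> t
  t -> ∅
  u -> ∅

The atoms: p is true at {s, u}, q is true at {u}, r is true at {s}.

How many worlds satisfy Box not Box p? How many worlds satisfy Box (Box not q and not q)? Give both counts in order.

2 and 3

For Box not Box p:
s: successors {t}; not Box p there: t:F. ✗
t: no successors, so Box not Box p holds vacuously. ✓
u: no successors, so Box not Box p holds vacuously. ✓
— 2 worlds.
For Box (Box not q and not q):
s: successors {t}; Box not q and not q there: t:T. ✓
t: no successors, so Box (Box not q and not q) holds vacuously. ✓
u: no successors, so Box (Box not q and not q) holds vacuously. ✓
— 3 worlds.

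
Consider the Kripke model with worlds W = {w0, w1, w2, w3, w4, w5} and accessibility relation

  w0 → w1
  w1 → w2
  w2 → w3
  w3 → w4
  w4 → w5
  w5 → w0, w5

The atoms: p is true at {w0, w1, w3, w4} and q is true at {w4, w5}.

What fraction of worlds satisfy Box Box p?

w0: successors {w1}; Box p there: w1:F. ✗
w1: successors {w2}; Box p there: w2:T. ✓
w2: successors {w3}; Box p there: w3:T. ✓
w3: successors {w4}; Box p there: w4:F. ✗
w4: successors {w5}; Box p there: w5:F. ✗
w5: successors {w0, w5}; Box p there: w0:T, w5:F. ✗
That's 2 of 6 worlds, so 2/6 = 1/3.

1/3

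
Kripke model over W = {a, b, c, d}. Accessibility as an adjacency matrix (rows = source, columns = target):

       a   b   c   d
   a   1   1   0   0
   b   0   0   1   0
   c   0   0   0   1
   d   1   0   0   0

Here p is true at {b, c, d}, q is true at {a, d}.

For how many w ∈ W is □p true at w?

2

a: successors {a, b}; p there: a:F, b:T. ✗
b: successors {c}; p there: c:T. ✓
c: successors {d}; p there: d:T. ✓
d: successors {a}; p there: a:F. ✗
Satisfying worlds: {b, c}.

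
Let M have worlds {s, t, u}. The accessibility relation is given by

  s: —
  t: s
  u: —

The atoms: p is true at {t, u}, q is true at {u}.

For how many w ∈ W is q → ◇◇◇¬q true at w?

s: q is F, ◇◇◇¬q is F. ✓
t: q is F, ◇◇◇¬q is F. ✓
u: q is T, ◇◇◇¬q is F. ✗
Satisfying worlds: {s, t}.

2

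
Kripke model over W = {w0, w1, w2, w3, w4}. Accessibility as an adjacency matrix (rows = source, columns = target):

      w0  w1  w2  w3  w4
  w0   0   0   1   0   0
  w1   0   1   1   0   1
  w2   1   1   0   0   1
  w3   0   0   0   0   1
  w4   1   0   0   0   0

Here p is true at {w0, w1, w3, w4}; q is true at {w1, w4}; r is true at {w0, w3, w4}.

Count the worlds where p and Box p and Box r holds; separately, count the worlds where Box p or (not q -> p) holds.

2 and 5

For p and Box p and Box r:
w0: p and Box p is F, Box r is F. ✗
w1: p and Box p is F, Box r is F. ✗
w2: p and Box p is F, Box r is F. ✗
w3: p and Box p is T, Box r is T. ✓
w4: p and Box p is T, Box r is T. ✓
— 2 worlds.
For Box p or (not q -> p):
w0: Box p is F, not q -> p is T. ✓
w1: Box p is F, not q -> p is T. ✓
w2: Box p is T, not q -> p is F. ✓
w3: Box p is T, not q -> p is T. ✓
w4: Box p is T, not q -> p is T. ✓
— 5 worlds.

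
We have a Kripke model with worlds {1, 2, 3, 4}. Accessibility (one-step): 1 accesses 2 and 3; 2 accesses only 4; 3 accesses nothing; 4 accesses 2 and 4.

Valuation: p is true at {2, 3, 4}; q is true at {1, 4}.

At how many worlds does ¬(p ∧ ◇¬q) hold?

3

1: p ∧ ◇¬q is F. ✓
2: p ∧ ◇¬q is F. ✓
3: p ∧ ◇¬q is F. ✓
4: p ∧ ◇¬q is T. ✗
Satisfying worlds: {1, 2, 3}.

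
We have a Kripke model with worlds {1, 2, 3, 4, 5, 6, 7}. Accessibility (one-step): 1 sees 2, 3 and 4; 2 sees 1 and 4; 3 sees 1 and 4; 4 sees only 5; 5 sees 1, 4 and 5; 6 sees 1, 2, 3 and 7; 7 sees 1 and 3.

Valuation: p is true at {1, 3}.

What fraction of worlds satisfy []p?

1/7

1: successors {2, 3, 4}; p there: 2:F, 3:T, 4:F. ✗
2: successors {1, 4}; p there: 1:T, 4:F. ✗
3: successors {1, 4}; p there: 1:T, 4:F. ✗
4: successors {5}; p there: 5:F. ✗
5: successors {1, 4, 5}; p there: 1:T, 4:F, 5:F. ✗
6: successors {1, 2, 3, 7}; p there: 1:T, 2:F, 3:T, 7:F. ✗
7: successors {1, 3}; p there: 1:T, 3:T. ✓
That's 1 of 7 worlds, so 1/7.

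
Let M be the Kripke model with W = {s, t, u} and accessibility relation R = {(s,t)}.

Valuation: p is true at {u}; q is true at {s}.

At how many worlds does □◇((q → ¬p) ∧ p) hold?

2

s: successors {t}; ◇((q → ¬p) ∧ p) there: t:F. ✗
t: no successors, so □◇((q → ¬p) ∧ p) holds vacuously. ✓
u: no successors, so □◇((q → ¬p) ∧ p) holds vacuously. ✓
Satisfying worlds: {t, u}.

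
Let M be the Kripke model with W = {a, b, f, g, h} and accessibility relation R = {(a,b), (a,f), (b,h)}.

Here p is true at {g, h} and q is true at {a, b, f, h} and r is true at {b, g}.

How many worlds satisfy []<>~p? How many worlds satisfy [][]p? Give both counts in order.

3 and 5

For []<>~p:
a: successors {b, f}; <>~p there: b:F, f:F. ✗
b: successors {h}; <>~p there: h:F. ✗
f: no successors, so []<>~p holds vacuously. ✓
g: no successors, so []<>~p holds vacuously. ✓
h: no successors, so []<>~p holds vacuously. ✓
— 3 worlds.
For [][]p:
a: successors {b, f}; []p there: b:T, f:T. ✓
b: successors {h}; []p there: h:T. ✓
f: no successors, so [][]p holds vacuously. ✓
g: no successors, so [][]p holds vacuously. ✓
h: no successors, so [][]p holds vacuously. ✓
— 5 worlds.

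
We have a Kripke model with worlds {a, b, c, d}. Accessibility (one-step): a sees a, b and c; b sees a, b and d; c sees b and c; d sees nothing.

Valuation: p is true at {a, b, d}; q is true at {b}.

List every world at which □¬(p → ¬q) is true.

{d}

a: successors {a, b, c}; ¬(p → ¬q) there: a:F, b:T, c:F. ✗
b: successors {a, b, d}; ¬(p → ¬q) there: a:F, b:T, d:F. ✗
c: successors {b, c}; ¬(p → ¬q) there: b:T, c:F. ✗
d: no successors, so □¬(p → ¬q) holds vacuously. ✓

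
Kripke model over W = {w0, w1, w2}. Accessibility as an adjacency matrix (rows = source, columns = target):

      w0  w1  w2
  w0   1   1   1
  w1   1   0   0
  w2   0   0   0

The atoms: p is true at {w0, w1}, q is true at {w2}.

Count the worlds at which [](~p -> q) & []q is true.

1

w0: [](~p -> q) is T, []q is F. ✗
w1: [](~p -> q) is T, []q is F. ✗
w2: [](~p -> q) is T, []q is T. ✓
Satisfying worlds: {w2}.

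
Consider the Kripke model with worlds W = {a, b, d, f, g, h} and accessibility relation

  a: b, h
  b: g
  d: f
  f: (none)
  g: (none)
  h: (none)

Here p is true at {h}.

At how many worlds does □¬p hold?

5

a: successors {b, h}; ¬p there: b:T, h:F. ✗
b: successors {g}; ¬p there: g:T. ✓
d: successors {f}; ¬p there: f:T. ✓
f: no successors, so □¬p holds vacuously. ✓
g: no successors, so □¬p holds vacuously. ✓
h: no successors, so □¬p holds vacuously. ✓
Satisfying worlds: {b, d, f, g, h}.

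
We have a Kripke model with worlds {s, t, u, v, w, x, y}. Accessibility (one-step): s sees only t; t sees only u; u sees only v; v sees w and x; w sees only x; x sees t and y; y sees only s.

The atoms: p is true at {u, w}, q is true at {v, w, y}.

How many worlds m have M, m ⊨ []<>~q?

s: successors {t}; <>~q there: t:T. ✓
t: successors {u}; <>~q there: u:F. ✗
u: successors {v}; <>~q there: v:T. ✓
v: successors {w, x}; <>~q there: w:T, x:T. ✓
w: successors {x}; <>~q there: x:T. ✓
x: successors {t, y}; <>~q there: t:T, y:T. ✓
y: successors {s}; <>~q there: s:T. ✓
Satisfying worlds: {s, u, v, w, x, y}.

6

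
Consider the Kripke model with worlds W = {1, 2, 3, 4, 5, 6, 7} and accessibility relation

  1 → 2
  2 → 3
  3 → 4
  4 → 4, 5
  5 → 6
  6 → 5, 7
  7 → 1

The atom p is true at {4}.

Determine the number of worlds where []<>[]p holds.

1: successors {2}; <>[]p there: 2:T. ✓
2: successors {3}; <>[]p there: 3:F. ✗
3: successors {4}; <>[]p there: 4:F. ✗
4: successors {4, 5}; <>[]p there: 4:F, 5:F. ✗
5: successors {6}; <>[]p there: 6:F. ✗
6: successors {5, 7}; <>[]p there: 5:F, 7:F. ✗
7: successors {1}; <>[]p there: 1:F. ✗
Satisfying worlds: {1}.

1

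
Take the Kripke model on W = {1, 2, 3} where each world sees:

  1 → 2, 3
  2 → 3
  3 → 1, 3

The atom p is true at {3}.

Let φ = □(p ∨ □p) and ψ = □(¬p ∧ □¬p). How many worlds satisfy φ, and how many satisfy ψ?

For □(p ∨ □p):
1: successors {2, 3}; p ∨ □p there: 2:T, 3:T. ✓
2: successors {3}; p ∨ □p there: 3:T. ✓
3: successors {1, 3}; p ∨ □p there: 1:F, 3:T. ✗
— 2 worlds.
For □(¬p ∧ □¬p):
1: successors {2, 3}; ¬p ∧ □¬p there: 2:F, 3:F. ✗
2: successors {3}; ¬p ∧ □¬p there: 3:F. ✗
3: successors {1, 3}; ¬p ∧ □¬p there: 1:F, 3:F. ✗
— 0 worlds.

2 and 0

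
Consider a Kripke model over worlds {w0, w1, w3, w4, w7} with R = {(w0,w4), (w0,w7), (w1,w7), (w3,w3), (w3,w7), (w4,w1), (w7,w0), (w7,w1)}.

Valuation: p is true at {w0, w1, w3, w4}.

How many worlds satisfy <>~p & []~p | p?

w0: <>~p & []~p is F, p is T. ✓
w1: <>~p & []~p is T, p is T. ✓
w3: <>~p & []~p is F, p is T. ✓
w4: <>~p & []~p is F, p is T. ✓
w7: <>~p & []~p is F, p is F. ✗
Satisfying worlds: {w0, w1, w3, w4}.

4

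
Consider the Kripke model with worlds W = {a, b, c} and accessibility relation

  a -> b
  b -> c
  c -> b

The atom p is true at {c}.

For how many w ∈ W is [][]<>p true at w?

1

a: successors {b}; []<>p there: b:F. ✗
b: successors {c}; []<>p there: c:T. ✓
c: successors {b}; []<>p there: b:F. ✗
Satisfying worlds: {b}.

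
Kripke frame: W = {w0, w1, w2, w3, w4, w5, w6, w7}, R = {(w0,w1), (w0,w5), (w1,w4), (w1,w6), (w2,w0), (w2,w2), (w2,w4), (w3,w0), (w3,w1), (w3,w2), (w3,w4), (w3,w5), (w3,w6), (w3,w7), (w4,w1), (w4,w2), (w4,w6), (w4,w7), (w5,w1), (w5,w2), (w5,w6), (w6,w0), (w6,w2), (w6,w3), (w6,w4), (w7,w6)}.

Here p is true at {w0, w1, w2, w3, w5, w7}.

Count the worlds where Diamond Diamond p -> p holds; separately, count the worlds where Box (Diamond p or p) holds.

For Diamond Diamond p -> p:
w0: Diamond Diamond p is T, p is T. ✓
w1: Diamond Diamond p is T, p is T. ✓
w2: Diamond Diamond p is T, p is T. ✓
w3: Diamond Diamond p is T, p is T. ✓
w4: Diamond Diamond p is T, p is F. ✗
w5: Diamond Diamond p is T, p is T. ✓
w6: Diamond Diamond p is T, p is F. ✗
w7: Diamond Diamond p is T, p is T. ✓
— 6 worlds.
For Box (Diamond p or p):
w0: successors {w1, w5}; Diamond p or p there: w1:T, w5:T. ✓
w1: successors {w4, w6}; Diamond p or p there: w4:T, w6:T. ✓
w2: successors {w0, w2, w4}; Diamond p or p there: w0:T, w2:T, w4:T. ✓
w3: successors {w0, w1, w2, w4, w5, w6, w7}; Diamond p or p there: w0:T, w1:T, w2:T, w4:T, w5:T, w6:T, w7:T. ✓
w4: successors {w1, w2, w6, w7}; Diamond p or p there: w1:T, w2:T, w6:T, w7:T. ✓
w5: successors {w1, w2, w6}; Diamond p or p there: w1:T, w2:T, w6:T. ✓
w6: successors {w0, w2, w3, w4}; Diamond p or p there: w0:T, w2:T, w3:T, w4:T. ✓
w7: successors {w6}; Diamond p or p there: w6:T. ✓
— 8 worlds.

6 and 8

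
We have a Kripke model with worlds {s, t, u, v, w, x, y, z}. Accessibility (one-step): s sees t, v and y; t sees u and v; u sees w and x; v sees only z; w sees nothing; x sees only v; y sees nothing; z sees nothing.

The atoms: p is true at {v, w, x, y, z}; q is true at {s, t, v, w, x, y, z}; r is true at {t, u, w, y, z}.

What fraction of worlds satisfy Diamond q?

5/8

s: successors {t, v, y}; q there: t:T, v:T, y:T. ✓
t: successors {u, v}; q there: u:F, v:T. ✓
u: successors {w, x}; q there: w:T, x:T. ✓
v: successors {z}; q there: z:T. ✓
w: no successors, so Diamond q fails. ✗
x: successors {v}; q there: v:T. ✓
y: no successors, so Diamond q fails. ✗
z: no successors, so Diamond q fails. ✗
That's 5 of 8 worlds, so 5/8.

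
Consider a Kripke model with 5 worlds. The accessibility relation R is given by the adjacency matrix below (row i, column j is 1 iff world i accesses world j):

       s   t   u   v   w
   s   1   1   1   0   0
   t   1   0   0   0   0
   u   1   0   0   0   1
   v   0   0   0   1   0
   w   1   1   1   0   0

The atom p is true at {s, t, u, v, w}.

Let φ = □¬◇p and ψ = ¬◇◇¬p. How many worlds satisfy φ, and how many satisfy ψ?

For □¬◇p:
s: successors {s, t, u}; ¬◇p there: s:F, t:F, u:F. ✗
t: successors {s}; ¬◇p there: s:F. ✗
u: successors {s, w}; ¬◇p there: s:F, w:F. ✗
v: successors {v}; ¬◇p there: v:F. ✗
w: successors {s, t, u}; ¬◇p there: s:F, t:F, u:F. ✗
— 0 worlds.
For ¬◇◇¬p:
s: ◇◇¬p is F. ✓
t: ◇◇¬p is F. ✓
u: ◇◇¬p is F. ✓
v: ◇◇¬p is F. ✓
w: ◇◇¬p is F. ✓
— 5 worlds.

0 and 5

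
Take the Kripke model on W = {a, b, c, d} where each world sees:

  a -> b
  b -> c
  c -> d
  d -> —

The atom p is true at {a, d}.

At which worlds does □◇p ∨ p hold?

{a, b, d}

a: □◇p is F, p is T. ✓
b: □◇p is T, p is F. ✓
c: □◇p is F, p is F. ✗
d: □◇p is T, p is T. ✓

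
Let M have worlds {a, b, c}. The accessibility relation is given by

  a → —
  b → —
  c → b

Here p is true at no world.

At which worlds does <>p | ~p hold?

a: <>p is F, ~p is T. ✓
b: <>p is F, ~p is T. ✓
c: <>p is F, ~p is T. ✓

{a, b, c}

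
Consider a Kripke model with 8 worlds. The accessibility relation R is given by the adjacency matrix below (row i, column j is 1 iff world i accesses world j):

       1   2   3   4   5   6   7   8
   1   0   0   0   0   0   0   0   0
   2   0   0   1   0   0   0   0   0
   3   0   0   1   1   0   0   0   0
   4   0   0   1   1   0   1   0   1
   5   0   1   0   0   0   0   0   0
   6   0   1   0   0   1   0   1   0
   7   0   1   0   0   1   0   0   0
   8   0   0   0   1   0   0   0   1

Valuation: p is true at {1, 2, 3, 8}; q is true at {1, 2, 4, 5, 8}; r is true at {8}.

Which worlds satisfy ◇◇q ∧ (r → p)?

{2, 3, 4, 6, 7, 8}

1: ◇◇q is F, r → p is T. ✗
2: ◇◇q is T, r → p is T. ✓
3: ◇◇q is T, r → p is T. ✓
4: ◇◇q is T, r → p is T. ✓
5: ◇◇q is F, r → p is T. ✗
6: ◇◇q is T, r → p is T. ✓
7: ◇◇q is T, r → p is T. ✓
8: ◇◇q is T, r → p is T. ✓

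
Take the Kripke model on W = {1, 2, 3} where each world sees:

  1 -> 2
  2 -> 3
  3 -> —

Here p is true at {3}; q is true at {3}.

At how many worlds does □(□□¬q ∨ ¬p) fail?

0

1: successors {2}; □□¬q ∨ ¬p there: 2:T. ✓
2: successors {3}; □□¬q ∨ ¬p there: 3:T. ✓
3: no successors, so □(□□¬q ∨ ¬p) holds vacuously. ✓
Satisfying worlds: {1, 2, 3}.
So □(□□¬q ∨ ¬p) fails at the other 0 worlds.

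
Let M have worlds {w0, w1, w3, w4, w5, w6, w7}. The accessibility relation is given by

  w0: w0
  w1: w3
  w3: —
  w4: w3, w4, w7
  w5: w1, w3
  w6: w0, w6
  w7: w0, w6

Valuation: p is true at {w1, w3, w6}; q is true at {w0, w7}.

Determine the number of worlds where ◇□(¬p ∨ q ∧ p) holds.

w0: successors {w0}; □(¬p ∨ q ∧ p) there: w0:T. ✓
w1: successors {w3}; □(¬p ∨ q ∧ p) there: w3:T. ✓
w3: no successors, so ◇□(¬p ∨ q ∧ p) fails. ✗
w4: successors {w3, w4, w7}; □(¬p ∨ q ∧ p) there: w3:T, w4:F, w7:F. ✓
w5: successors {w1, w3}; □(¬p ∨ q ∧ p) there: w1:F, w3:T. ✓
w6: successors {w0, w6}; □(¬p ∨ q ∧ p) there: w0:T, w6:F. ✓
w7: successors {w0, w6}; □(¬p ∨ q ∧ p) there: w0:T, w6:F. ✓
Satisfying worlds: {w0, w1, w4, w5, w6, w7}.

6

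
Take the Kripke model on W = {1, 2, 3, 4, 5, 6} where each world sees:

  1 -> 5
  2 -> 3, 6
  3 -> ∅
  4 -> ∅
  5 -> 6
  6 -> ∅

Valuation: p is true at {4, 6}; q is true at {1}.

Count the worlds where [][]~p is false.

1

1: successors {5}; []~p there: 5:F. ✗
2: successors {3, 6}; []~p there: 3:T, 6:T. ✓
3: no successors, so [][]~p holds vacuously. ✓
4: no successors, so [][]~p holds vacuously. ✓
5: successors {6}; []~p there: 6:T. ✓
6: no successors, so [][]~p holds vacuously. ✓
Satisfying worlds: {2, 3, 4, 5, 6}.
So [][]~p fails at the other 1 world.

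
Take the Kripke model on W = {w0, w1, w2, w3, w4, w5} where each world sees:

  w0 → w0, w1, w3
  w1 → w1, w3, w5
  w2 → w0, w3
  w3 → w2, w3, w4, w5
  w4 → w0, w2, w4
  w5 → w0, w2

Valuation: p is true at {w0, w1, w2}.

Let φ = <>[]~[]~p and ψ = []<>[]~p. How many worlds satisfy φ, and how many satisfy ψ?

6 and 0

For <>[]~[]~p:
w0: successors {w0, w1, w3}; []~[]~p there: w0:T, w1:T, w3:T. ✓
w1: successors {w1, w3, w5}; []~[]~p there: w1:T, w3:T, w5:T. ✓
w2: successors {w0, w3}; []~[]~p there: w0:T, w3:T. ✓
w3: successors {w2, w3, w4, w5}; []~[]~p there: w2:T, w3:T, w4:T, w5:T. ✓
w4: successors {w0, w2, w4}; []~[]~p there: w0:T, w2:T, w4:T. ✓
w5: successors {w0, w2}; []~[]~p there: w0:T, w2:T. ✓
— 6 worlds.
For []<>[]~p:
w0: successors {w0, w1, w3}; <>[]~p there: w0:F, w1:F, w3:F. ✗
w1: successors {w1, w3, w5}; <>[]~p there: w1:F, w3:F, w5:F. ✗
w2: successors {w0, w3}; <>[]~p there: w0:F, w3:F. ✗
w3: successors {w2, w3, w4, w5}; <>[]~p there: w2:F, w3:F, w4:F, w5:F. ✗
w4: successors {w0, w2, w4}; <>[]~p there: w0:F, w2:F, w4:F. ✗
w5: successors {w0, w2}; <>[]~p there: w0:F, w2:F. ✗
— 0 worlds.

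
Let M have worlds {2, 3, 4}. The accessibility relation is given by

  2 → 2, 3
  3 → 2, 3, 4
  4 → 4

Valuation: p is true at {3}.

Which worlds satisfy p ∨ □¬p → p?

2: p ∨ □¬p is F, p is F. ✓
3: p ∨ □¬p is T, p is T. ✓
4: p ∨ □¬p is T, p is F. ✗

{2, 3}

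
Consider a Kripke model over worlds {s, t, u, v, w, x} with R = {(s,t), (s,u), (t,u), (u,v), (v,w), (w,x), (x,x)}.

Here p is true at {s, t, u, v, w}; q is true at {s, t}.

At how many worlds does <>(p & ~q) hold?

s: successors {t, u}; p & ~q there: t:F, u:T. ✓
t: successors {u}; p & ~q there: u:T. ✓
u: successors {v}; p & ~q there: v:T. ✓
v: successors {w}; p & ~q there: w:T. ✓
w: successors {x}; p & ~q there: x:F. ✗
x: successors {x}; p & ~q there: x:F. ✗
Satisfying worlds: {s, t, u, v}.

4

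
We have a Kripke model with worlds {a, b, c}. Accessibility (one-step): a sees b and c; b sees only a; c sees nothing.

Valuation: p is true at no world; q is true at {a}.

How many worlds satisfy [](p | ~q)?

a: successors {b, c}; p | ~q there: b:T, c:T. ✓
b: successors {a}; p | ~q there: a:F. ✗
c: no successors, so [](p | ~q) holds vacuously. ✓
Satisfying worlds: {a, c}.

2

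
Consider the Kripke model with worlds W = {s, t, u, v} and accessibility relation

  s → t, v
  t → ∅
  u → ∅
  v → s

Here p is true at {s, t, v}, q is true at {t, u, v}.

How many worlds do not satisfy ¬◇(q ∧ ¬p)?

0

s: ◇(q ∧ ¬p) is F. ✓
t: ◇(q ∧ ¬p) is F. ✓
u: ◇(q ∧ ¬p) is F. ✓
v: ◇(q ∧ ¬p) is F. ✓
Satisfying worlds: {s, t, u, v}.
So ¬◇(q ∧ ¬p) fails at the other 0 worlds.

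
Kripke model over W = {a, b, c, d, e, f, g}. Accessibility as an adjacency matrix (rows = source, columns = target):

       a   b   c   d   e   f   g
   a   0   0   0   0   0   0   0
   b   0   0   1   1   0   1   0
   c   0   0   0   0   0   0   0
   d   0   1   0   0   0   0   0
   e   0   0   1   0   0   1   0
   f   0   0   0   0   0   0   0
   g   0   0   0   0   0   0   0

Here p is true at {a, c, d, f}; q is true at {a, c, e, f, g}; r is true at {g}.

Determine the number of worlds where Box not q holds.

5

a: no successors, so Box not q holds vacuously. ✓
b: successors {c, d, f}; not q there: c:F, d:T, f:F. ✗
c: no successors, so Box not q holds vacuously. ✓
d: successors {b}; not q there: b:T. ✓
e: successors {c, f}; not q there: c:F, f:F. ✗
f: no successors, so Box not q holds vacuously. ✓
g: no successors, so Box not q holds vacuously. ✓
Satisfying worlds: {a, c, d, f, g}.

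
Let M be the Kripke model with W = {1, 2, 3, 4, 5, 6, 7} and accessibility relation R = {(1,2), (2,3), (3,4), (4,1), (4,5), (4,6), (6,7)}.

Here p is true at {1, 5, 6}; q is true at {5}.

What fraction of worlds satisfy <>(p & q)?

1: successors {2}; p & q there: 2:F. ✗
2: successors {3}; p & q there: 3:F. ✗
3: successors {4}; p & q there: 4:F. ✗
4: successors {1, 5, 6}; p & q there: 1:F, 5:T, 6:F. ✓
5: no successors, so <>(p & q) fails. ✗
6: successors {7}; p & q there: 7:F. ✗
7: no successors, so <>(p & q) fails. ✗
That's 1 of 7 worlds, so 1/7.

1/7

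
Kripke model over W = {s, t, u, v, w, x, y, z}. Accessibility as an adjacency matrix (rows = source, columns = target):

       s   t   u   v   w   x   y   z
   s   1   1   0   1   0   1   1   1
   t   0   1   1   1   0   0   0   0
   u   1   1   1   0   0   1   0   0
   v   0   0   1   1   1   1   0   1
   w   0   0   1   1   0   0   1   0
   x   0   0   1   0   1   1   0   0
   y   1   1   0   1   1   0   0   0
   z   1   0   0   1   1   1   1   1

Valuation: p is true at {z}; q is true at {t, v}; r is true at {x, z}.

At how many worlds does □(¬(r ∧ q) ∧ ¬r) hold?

s: successors {s, t, v, x, y, z}; ¬(r ∧ q) ∧ ¬r there: s:T, t:T, v:T, x:F, y:T, z:F. ✗
t: successors {t, u, v}; ¬(r ∧ q) ∧ ¬r there: t:T, u:T, v:T. ✓
u: successors {s, t, u, x}; ¬(r ∧ q) ∧ ¬r there: s:T, t:T, u:T, x:F. ✗
v: successors {u, v, w, x, z}; ¬(r ∧ q) ∧ ¬r there: u:T, v:T, w:T, x:F, z:F. ✗
w: successors {u, v, y}; ¬(r ∧ q) ∧ ¬r there: u:T, v:T, y:T. ✓
x: successors {u, w, x}; ¬(r ∧ q) ∧ ¬r there: u:T, w:T, x:F. ✗
y: successors {s, t, v, w}; ¬(r ∧ q) ∧ ¬r there: s:T, t:T, v:T, w:T. ✓
z: successors {s, v, w, x, y, z}; ¬(r ∧ q) ∧ ¬r there: s:T, v:T, w:T, x:F, y:T, z:F. ✗
Satisfying worlds: {t, w, y}.

3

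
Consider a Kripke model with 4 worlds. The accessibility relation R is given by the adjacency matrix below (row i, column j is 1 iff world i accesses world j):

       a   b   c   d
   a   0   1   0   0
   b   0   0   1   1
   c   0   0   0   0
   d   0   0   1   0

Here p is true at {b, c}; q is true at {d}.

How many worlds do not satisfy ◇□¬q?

2

a: successors {b}; □¬q there: b:F. ✗
b: successors {c, d}; □¬q there: c:T, d:T. ✓
c: no successors, so ◇□¬q fails. ✗
d: successors {c}; □¬q there: c:T. ✓
Satisfying worlds: {b, d}.
So ◇□¬q fails at the other 2 worlds.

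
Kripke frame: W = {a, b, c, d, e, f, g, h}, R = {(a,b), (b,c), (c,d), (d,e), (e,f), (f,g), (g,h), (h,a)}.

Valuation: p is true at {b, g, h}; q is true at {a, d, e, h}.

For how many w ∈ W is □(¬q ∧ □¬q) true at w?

a: successors {b}; ¬q ∧ □¬q there: b:T. ✓
b: successors {c}; ¬q ∧ □¬q there: c:F. ✗
c: successors {d}; ¬q ∧ □¬q there: d:F. ✗
d: successors {e}; ¬q ∧ □¬q there: e:F. ✗
e: successors {f}; ¬q ∧ □¬q there: f:T. ✓
f: successors {g}; ¬q ∧ □¬q there: g:F. ✗
g: successors {h}; ¬q ∧ □¬q there: h:F. ✗
h: successors {a}; ¬q ∧ □¬q there: a:F. ✗
Satisfying worlds: {a, e}.

2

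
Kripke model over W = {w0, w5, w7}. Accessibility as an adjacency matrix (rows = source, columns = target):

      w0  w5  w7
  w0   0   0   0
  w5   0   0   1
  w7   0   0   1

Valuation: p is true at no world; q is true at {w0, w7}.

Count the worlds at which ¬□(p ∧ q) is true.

w0: □(p ∧ q) is T. ✗
w5: □(p ∧ q) is F. ✓
w7: □(p ∧ q) is F. ✓
Satisfying worlds: {w5, w7}.

2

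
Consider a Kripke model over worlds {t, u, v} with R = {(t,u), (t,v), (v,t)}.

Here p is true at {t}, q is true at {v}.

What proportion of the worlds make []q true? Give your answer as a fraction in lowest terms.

1/3

t: successors {u, v}; q there: u:F, v:T. ✗
u: no successors, so []q holds vacuously. ✓
v: successors {t}; q there: t:F. ✗
That's 1 of 3 worlds, so 1/3.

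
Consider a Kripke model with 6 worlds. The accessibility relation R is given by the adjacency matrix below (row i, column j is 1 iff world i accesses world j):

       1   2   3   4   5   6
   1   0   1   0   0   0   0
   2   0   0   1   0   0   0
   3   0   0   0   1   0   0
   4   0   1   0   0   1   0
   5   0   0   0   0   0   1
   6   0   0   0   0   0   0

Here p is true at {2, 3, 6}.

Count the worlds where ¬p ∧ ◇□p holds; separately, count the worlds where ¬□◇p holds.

For ¬p ∧ ◇□p:
1: ¬p is T, ◇□p is T. ✓
2: ¬p is F, ◇□p is F. ✗
3: ¬p is F, ◇□p is F. ✗
4: ¬p is T, ◇□p is T. ✓
5: ¬p is T, ◇□p is T. ✓
6: ¬p is F, ◇□p is F. ✗
— 3 worlds.
For ¬□◇p:
1: □◇p is T. ✗
2: □◇p is F. ✓
3: □◇p is T. ✗
4: □◇p is T. ✗
5: □◇p is F. ✓
6: □◇p is T. ✗
— 2 worlds.

3 and 2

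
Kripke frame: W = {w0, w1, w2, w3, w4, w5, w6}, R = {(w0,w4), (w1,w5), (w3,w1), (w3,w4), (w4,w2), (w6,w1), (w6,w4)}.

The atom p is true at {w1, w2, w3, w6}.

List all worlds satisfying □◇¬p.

{w2, w5}

w0: successors {w4}; ◇¬p there: w4:F. ✗
w1: successors {w5}; ◇¬p there: w5:F. ✗
w2: no successors, so □◇¬p holds vacuously. ✓
w3: successors {w1, w4}; ◇¬p there: w1:T, w4:F. ✗
w4: successors {w2}; ◇¬p there: w2:F. ✗
w5: no successors, so □◇¬p holds vacuously. ✓
w6: successors {w1, w4}; ◇¬p there: w1:T, w4:F. ✗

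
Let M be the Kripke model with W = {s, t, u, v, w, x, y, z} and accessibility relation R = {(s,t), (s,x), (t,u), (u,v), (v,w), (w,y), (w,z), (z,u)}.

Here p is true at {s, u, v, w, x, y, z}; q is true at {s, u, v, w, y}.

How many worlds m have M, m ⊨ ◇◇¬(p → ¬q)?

s: successors {t, x}; ◇¬(p → ¬q) there: t:T, x:F. ✓
t: successors {u}; ◇¬(p → ¬q) there: u:T. ✓
u: successors {v}; ◇¬(p → ¬q) there: v:T. ✓
v: successors {w}; ◇¬(p → ¬q) there: w:T. ✓
w: successors {y, z}; ◇¬(p → ¬q) there: y:F, z:T. ✓
x: no successors, so ◇◇¬(p → ¬q) fails. ✗
y: no successors, so ◇◇¬(p → ¬q) fails. ✗
z: successors {u}; ◇¬(p → ¬q) there: u:T. ✓
Satisfying worlds: {s, t, u, v, w, z}.

6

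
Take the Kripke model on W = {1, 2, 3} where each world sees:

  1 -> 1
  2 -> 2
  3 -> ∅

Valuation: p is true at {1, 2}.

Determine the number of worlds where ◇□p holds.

2

1: successors {1}; □p there: 1:T. ✓
2: successors {2}; □p there: 2:T. ✓
3: no successors, so ◇□p fails. ✗
Satisfying worlds: {1, 2}.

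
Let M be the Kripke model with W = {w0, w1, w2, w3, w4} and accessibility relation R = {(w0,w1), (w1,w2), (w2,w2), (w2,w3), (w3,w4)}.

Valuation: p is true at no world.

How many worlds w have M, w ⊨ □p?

1

w0: successors {w1}; p there: w1:F. ✗
w1: successors {w2}; p there: w2:F. ✗
w2: successors {w2, w3}; p there: w2:F, w3:F. ✗
w3: successors {w4}; p there: w4:F. ✗
w4: no successors, so □p holds vacuously. ✓
Satisfying worlds: {w4}.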